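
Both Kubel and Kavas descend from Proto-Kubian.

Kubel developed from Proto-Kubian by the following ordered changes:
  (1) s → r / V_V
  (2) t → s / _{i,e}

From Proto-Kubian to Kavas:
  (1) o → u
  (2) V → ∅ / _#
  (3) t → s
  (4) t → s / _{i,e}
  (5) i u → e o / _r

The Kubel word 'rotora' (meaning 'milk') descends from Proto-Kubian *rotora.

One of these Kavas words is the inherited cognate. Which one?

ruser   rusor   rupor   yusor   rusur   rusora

Kavas: start from *rotora.
  rule 1 (vowel merger): rotora → rutura
  rule 2 (apocope): rutura → rutur
  rule 3 (unconditioned shift): rutur → rusur
  rule 4: no change — rusur
  rule 5 (pre-rhotic lowering): rusur → rusor
  ⇒ Kavas rusor
Among the options, 'rusor' alone shows every Kavas change applied in order.

rusor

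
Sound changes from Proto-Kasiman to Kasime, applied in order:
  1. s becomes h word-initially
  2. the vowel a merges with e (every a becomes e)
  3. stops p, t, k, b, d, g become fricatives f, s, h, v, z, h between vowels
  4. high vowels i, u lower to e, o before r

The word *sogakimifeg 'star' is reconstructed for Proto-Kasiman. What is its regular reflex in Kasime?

Kasime: start from *sogakimifeg.
  rule 1 (debuccalisation): sogakimifeg → hogakimifeg
  rule 2 (vowel merger): hogakimifeg → hogekimifeg
  rule 3 (intervocalic lenition): hogekimifeg → hohehimifeg
  rule 4: no change — hohehimifeg
  ⇒ Kasime hohehimifeg

hohehimifeg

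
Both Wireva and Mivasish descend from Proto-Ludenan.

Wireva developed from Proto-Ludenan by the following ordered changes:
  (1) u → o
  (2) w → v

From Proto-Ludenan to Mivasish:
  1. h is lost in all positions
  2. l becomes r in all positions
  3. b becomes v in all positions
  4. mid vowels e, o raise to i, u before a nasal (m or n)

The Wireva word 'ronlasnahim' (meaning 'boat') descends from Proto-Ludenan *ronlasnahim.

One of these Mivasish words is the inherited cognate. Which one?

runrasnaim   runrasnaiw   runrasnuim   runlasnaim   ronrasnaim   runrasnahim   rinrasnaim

runrasnaim

Mivasish: start from *ronlasnahim.
  rule 1 (h-loss): ronlasnahim → ronlasnaim
  rule 2 (unconditioned shift): ronlasnaim → ronrasnaim
  rule 3: no change — ronrasnaim
  rule 4 (pre-nasal raising): ronrasnaim → runrasnaim
  ⇒ Mivasish runrasnaim
Among the options, 'runrasnaim' alone shows every Mivasish change applied in order.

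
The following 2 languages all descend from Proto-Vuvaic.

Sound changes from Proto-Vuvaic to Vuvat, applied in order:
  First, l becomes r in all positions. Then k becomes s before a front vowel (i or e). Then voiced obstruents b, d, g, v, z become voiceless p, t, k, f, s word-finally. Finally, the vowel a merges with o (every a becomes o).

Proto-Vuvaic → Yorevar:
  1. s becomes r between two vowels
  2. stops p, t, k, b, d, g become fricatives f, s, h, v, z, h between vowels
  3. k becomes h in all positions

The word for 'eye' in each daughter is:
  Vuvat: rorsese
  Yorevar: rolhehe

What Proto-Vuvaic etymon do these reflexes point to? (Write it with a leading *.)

*rolkeke

Position 6: Vuvat has s, Yorevar has h. Taking the neighbouring segments as reconstructed: Vuvat s could go back to *k or *s; Yorevar h could go back to *k or *g or *h — the one source consistent with every daughter is *k.
Position 3: Vuvat has r, Yorevar has l. Yorevar preserves l here (none of its changes turn any other segment into l), so the proto-segment is *l.
Position 4: Vuvat has s, Yorevar has h. Taking the neighbouring segments as reconstructed: Vuvat s could go back to *k or *s; Yorevar h could go back to *k or *h — the one source consistent with every daughter is *k.
Continuing position by position gives *rolkeke; check it forward:
Vuvat: *rolkeke > rorkeke > rorsese  (by unconditioned shift, palatalisation)
Yorevar: start from *rolkeke.
  rule 1: no change — rolkeke
  rule 2 (intervocalic lenition): rolkeke → rolkehe
  rule 3 (unconditioned shift): rolkehe → rolhehe
  ⇒ Yorevar rolhehe
Only *rolkeke yields all of Vuvat rorsese, Yorevar rolhehe.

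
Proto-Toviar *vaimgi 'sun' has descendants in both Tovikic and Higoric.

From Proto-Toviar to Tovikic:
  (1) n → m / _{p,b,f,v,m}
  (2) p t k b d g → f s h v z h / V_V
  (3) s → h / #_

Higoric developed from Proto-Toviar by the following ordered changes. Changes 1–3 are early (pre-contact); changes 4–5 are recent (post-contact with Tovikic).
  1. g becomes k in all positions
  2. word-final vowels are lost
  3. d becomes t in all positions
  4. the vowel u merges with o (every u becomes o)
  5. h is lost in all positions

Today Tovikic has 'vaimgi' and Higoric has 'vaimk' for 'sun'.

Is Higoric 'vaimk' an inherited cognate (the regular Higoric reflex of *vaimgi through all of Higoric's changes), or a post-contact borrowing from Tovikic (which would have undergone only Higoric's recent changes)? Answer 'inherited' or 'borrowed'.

inherited

If inherited, *vaimgi would pass through all of Higoric's changes:
Higoric: *vaimgi > vaimki > vaimk  (by unconditioned shift, apocope)
If borrowed from Tovikic 'vaimgi' after the early changes, it would undergo only the recent ones:
  rule 4 (vowel merger): no change (vaimgi)
  rule 5 (h-loss): no change (vaimgi)
  ⇒ as a loan: vaimgi
Higoric 'vaimk' matches the inherited outcome exactly, so it is an inherited cognate, not a loan.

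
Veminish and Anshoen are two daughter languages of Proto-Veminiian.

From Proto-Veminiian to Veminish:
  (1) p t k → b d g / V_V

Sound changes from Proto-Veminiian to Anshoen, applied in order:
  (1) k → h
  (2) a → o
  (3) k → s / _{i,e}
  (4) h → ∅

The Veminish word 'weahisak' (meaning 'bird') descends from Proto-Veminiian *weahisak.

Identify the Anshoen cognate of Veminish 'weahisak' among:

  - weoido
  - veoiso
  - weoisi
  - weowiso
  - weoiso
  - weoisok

weoiso

Anshoen: start from *weahisak.
  rule 1 (unconditioned shift): weahisak → weahisah
  rule 2 (vowel merger): weahisah → weohisoh
  rule 3: no change — weohisoh
  rule 4 (h-loss): weohisoh → weoiso
  ⇒ Anshoen weoiso
Only 'weoiso' matches the regular Anshoen development of *weahisak.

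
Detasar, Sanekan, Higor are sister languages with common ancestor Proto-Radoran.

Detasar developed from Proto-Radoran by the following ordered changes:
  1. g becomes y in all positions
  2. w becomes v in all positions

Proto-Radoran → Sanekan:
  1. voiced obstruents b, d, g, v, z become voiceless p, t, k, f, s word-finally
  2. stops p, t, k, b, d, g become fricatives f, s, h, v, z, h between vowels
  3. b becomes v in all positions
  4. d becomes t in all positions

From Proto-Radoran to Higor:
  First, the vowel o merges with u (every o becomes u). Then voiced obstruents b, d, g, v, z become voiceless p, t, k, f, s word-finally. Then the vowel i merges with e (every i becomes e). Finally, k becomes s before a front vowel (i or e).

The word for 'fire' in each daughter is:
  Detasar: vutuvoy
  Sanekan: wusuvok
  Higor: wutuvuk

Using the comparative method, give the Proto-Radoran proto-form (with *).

Position 7: Detasar has y, Sanekan has k, Higor has k. Taking the neighbouring segments as reconstructed: Detasar y could go back to *g or *y; Sanekan k could go back to *k or *g; Higor k could go back to *k or *g — the one source consistent with every daughter is *g.
Position 3: Detasar has t, Sanekan has s, Higor has t. Detasar preserves t here (none of its changes turn any other segment into t), so the proto-segment is *t.
This points to *wutuvog. Verify forward in each daughter:
Detasar: *wutuvog > wutuvoy > vutuvoy  (by unconditioned shift, unconditioned shift)
Sanekan: start from *wutuvog.
  rule 1 (final devoicing): wutuvog → wutuvok
  rule 2 (intervocalic lenition): wutuvok → wusuvok
  rule 3: no change — wusuvok
  rule 4: no change — wusuvok
  ⇒ Sanekan wusuvok
Higor: start from *wutuvog.
  rule 1 (vowel merger): wutuvog → wutuvug
  rule 2 (final devoicing): wutuvug → wutuvuk
  rule 3: no change — wutuvuk
  rule 4: no change — wutuvuk
  ⇒ Higor wutuvuk
*wutuvog is the unique common source.

*wutuvog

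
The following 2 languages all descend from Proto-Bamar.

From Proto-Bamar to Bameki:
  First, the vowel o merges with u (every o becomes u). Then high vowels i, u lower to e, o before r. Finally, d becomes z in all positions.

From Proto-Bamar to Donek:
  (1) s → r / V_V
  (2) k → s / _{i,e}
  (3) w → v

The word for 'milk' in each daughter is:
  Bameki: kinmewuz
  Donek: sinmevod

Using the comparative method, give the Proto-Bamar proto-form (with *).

Position 1: Bameki has k, Donek has s. Bameki preserves k here (none of its changes turn any other segment into k), so the proto-segment is *k.
Position 8: Bameki has z, Donek has d. Donek preserves d here (none of its changes turn any other segment into d), so the proto-segment is *d.
This points to *kinmewod. Verify forward in each daughter:
Bameki: *kinmewod
  kinmewod → kinmewud   [vowel merger]
  kinmewud (rule 2 does not apply)
  kinmewud → kinmewuz   [unconditioned shift]
  giving Bameki kinmewuz.
Donek: *kinmewod
  kinmewod (rule 1 does not apply)
  kinmewod → sinmewod   [palatalisation]
  sinmewod → sinmevod   [unconditioned shift]
  giving Donek sinmevod.
No other proto-form is consistent with every reflex, so the reconstruction is *kinmewod.

*kinmewod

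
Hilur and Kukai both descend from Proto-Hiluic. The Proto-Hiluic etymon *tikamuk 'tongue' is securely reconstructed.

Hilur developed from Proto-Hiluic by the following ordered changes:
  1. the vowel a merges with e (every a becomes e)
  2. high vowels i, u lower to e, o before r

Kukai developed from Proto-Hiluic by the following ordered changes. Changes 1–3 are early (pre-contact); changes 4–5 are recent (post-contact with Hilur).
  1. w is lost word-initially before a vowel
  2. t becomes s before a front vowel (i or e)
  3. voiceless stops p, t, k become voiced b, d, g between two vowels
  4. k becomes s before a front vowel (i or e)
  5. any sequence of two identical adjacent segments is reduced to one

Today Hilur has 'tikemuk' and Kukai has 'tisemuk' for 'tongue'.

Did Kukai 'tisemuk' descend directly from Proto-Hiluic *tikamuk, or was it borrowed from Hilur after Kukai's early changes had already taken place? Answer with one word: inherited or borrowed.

borrowed

If inherited, *tikamuk would pass through all of Kukai's changes:
Kukai: start from *tikamuk.
  rule 1: no change — tikamuk
  rule 2 (palatalisation): tikamuk → sikamuk
  rule 3 (intervocalic voicing): sikamuk → sigamuk
  rule 4: no change — sigamuk
  rule 5: no change — sigamuk
  ⇒ Kukai sigamuk
If borrowed from Hilur 'tikemuk' after the early changes, it would undergo only the recent ones:
  rule 4 (palatalisation): tikemuk → tisemuk
  rule 5 (degemination): no change (tisemuk)
  ⇒ as a loan: tisemuk
Kukai 'tisemuk' matches the loan outcome 'tisemuk', not the inherited 'sigamuk' — it skipped the early Kukai changes, so it was borrowed from Hilur.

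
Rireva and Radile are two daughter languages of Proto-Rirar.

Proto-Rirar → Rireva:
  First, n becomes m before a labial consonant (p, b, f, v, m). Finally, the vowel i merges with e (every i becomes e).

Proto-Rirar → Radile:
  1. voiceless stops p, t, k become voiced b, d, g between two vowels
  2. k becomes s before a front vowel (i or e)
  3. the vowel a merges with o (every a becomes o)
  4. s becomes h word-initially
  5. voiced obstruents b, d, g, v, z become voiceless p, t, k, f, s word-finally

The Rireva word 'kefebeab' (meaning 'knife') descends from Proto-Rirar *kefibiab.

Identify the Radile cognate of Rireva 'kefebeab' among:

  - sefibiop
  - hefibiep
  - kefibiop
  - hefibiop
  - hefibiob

hefibiop

Radile: *kefibiab
  kefibiab (rule 1 does not apply)
  kefibiab → sefibiab   [palatalisation]
  sefibiab → sefibiob   [vowel merger]
  sefibiob → hefibiob   [debuccalisation]
  hefibiob → hefibiop   [final devoicing]
  giving Radile hefibiop.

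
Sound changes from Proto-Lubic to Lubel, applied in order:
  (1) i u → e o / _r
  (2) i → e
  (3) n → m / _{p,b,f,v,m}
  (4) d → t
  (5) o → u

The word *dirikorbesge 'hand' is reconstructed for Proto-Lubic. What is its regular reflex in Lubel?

Lubel: start from *dirikorbesge.
  rule 1 (pre-rhotic lowering): dirikorbesge → derikorbesge
  rule 2 (vowel merger): derikorbesge → derekorbesge
  rule 3: no change — derekorbesge
  rule 4 (unconditioned shift): derekorbesge → terekorbesge
  rule 5 (vowel merger): terekorbesge → terekurbesge
  ⇒ Lubel terekurbesge

terekurbesge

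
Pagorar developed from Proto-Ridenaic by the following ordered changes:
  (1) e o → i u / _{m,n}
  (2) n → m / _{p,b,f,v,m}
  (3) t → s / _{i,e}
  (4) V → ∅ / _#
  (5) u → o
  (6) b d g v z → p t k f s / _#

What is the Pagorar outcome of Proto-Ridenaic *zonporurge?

zomporork

Pagorar: *zonporurge
  zonporurge → zunporurge   [pre-nasal raising]
  zunporurge → zumporurge   [nasal place assimilation]
  zumporurge (rule 3 does not apply)
  zumporurge → zumporurg   [apocope]
  zumporurg → zompororg   [vowel merger]
  zompororg → zomporork   [final devoicing]
  giving Pagorar zomporork.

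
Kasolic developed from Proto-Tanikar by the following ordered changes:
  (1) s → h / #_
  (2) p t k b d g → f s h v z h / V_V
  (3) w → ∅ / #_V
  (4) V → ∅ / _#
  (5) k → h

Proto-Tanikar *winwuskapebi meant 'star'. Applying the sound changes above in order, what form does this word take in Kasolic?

Kasolic: start from *winwuskapebi.
  rule 1: no change — winwuskapebi
  rule 2 (intervocalic lenition): winwuskapebi → winwuskafevi
  rule 3 (glide loss): winwuskafevi → inwuskafevi
  rule 4 (apocope): inwuskafevi → inwuskafev
  rule 5 (unconditioned shift): inwuskafev → inwushafev
  ⇒ Kasolic inwushafev

inwushafev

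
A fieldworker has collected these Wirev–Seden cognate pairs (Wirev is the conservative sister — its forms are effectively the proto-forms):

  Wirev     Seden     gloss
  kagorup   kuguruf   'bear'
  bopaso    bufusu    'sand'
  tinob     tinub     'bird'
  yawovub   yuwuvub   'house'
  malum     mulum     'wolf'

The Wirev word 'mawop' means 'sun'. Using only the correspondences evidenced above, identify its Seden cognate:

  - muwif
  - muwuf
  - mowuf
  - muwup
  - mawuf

kagorup ~ kuguruf, bopaso ~ bufusu — Wirev a corresponds to Seden u after a consonant, before a consonant other than r, m, n, p, b, f, v.
bopaso ~ bufusu — Wirev o corresponds to Seden u after a consonant, before a labial obstruent.
kagorup ~ kuguruf — Wirev p corresponds to Seden f word-finally.
Applying these to Wirev 'mawop':
  mawop → muwop   (a→u after a consonant, before a consonant other than r, m, n, p, b, f, v)
  muwop → muwup   (o→u after a consonant, before a labial obstruent)
  muwup → muwuf   (p→f word-finally)
So the Seden cognate is 'muwuf'.

muwuf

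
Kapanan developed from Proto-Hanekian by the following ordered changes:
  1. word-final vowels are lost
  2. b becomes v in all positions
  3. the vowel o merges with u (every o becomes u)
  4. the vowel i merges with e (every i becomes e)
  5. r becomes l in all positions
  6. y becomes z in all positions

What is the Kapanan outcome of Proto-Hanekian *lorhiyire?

lulhezel

Kapanan: start from *lorhiyire.
  rule 1 (apocope): lorhiyire → lorhiyir
  rule 2: no change — lorhiyir
  rule 3 (vowel merger): lorhiyir → lurhiyir
  rule 4 (vowel merger): lurhiyir → lurheyer
  rule 5 (unconditioned shift): lurheyer → lulheyel
  rule 6 (unconditioned shift): lulheyel → lulhezel
  ⇒ Kapanan lulhezel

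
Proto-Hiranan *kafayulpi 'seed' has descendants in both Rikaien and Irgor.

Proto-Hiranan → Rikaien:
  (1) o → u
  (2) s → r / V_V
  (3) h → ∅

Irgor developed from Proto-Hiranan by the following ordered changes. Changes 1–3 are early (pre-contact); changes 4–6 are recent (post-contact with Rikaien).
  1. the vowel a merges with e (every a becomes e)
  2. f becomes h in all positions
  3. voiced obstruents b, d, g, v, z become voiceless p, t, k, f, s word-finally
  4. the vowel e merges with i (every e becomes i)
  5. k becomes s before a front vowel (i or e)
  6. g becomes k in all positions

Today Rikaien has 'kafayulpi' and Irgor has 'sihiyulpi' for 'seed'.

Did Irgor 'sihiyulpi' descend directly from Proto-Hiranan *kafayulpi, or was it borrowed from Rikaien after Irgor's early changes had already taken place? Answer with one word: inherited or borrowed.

inherited

If inherited, *kafayulpi would pass through all of Irgor's changes:
Irgor: *kafayulpi > kefeyulpi > keheyulpi > kihiyulpi > sihiyulpi  (by vowel merger, unconditioned shift, vowel merger, palatalisation)
If borrowed from Rikaien 'kafayulpi' after the early changes, it would undergo only the recent ones:
  rule 4 (vowel merger): no change (kafayulpi)
  rule 5 (palatalisation): no change (kafayulpi)
  rule 6 (unconditioned shift): no change (kafayulpi)
  ⇒ as a loan: kafayulpi
Irgor 'sihiyulpi' matches the inherited outcome exactly, so it is an inherited cognate, not a loan.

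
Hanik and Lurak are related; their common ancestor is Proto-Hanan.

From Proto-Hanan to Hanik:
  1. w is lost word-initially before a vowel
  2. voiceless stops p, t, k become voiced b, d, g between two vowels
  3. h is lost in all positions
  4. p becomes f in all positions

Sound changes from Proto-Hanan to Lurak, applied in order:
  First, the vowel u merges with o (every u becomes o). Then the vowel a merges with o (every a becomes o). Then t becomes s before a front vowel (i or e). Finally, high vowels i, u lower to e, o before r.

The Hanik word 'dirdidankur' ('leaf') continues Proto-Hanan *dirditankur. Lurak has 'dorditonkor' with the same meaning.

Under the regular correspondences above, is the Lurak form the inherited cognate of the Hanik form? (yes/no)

Derive the expected Lurak reflex of *dirditankur:
Lurak: *dirditankur
  dirditankur → dirditankor   [vowel merger]
  dirditankor → dirditonkor   [vowel merger]
  dirditonkor (rule 3 does not apply)
  dirditonkor → derditonkor   [pre-rhotic lowering]
  giving Lurak derditonkor.
The regular Lurak reflex would be 'derditonkor', but the attested form is 'dorditonkor'. The correspondence is irregular, so they are not cognates (the Lurak form has a different source).

no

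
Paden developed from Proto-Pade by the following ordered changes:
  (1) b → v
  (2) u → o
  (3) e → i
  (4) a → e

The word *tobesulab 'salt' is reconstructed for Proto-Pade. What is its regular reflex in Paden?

Paden: *tobesulab > tovesulav > tovesolav > tovisolav > tovisolev  (by unconditioned shift, vowel merger, vowel merger, vowel merger)

tovisolev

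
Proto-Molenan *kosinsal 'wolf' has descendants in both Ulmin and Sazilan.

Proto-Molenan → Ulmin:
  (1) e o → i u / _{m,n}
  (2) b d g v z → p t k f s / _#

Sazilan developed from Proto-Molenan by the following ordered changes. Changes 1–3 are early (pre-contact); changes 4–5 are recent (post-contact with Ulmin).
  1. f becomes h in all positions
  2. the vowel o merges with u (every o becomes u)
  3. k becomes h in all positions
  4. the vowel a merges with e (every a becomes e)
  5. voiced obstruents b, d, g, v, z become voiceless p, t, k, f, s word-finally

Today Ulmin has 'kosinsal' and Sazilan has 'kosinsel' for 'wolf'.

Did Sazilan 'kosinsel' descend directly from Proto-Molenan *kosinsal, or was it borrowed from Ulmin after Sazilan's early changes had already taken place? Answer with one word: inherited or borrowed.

If inherited, *kosinsal would pass through all of Sazilan's changes:
Sazilan: *kosinsal
  kosinsal (rule 1 does not apply)
  kosinsal → kusinsal   [vowel merger]
  kusinsal → husinsal   [unconditioned shift]
  husinsal → husinsel   [vowel merger]
  husinsel (rule 5 does not apply)
  giving Sazilan husinsel.
If borrowed from Ulmin 'kosinsal' after the early changes, it would undergo only the recent ones:
  rule 4 (vowel merger): kosinsal → kosinsel
  rule 5 (final devoicing): no change (kosinsel)
  ⇒ as a loan: kosinsel
Sazilan 'kosinsel' matches the loan outcome 'kosinsel', not the inherited 'husinsel' — it skipped the early Sazilan changes, so it was borrowed from Ulmin.

borrowed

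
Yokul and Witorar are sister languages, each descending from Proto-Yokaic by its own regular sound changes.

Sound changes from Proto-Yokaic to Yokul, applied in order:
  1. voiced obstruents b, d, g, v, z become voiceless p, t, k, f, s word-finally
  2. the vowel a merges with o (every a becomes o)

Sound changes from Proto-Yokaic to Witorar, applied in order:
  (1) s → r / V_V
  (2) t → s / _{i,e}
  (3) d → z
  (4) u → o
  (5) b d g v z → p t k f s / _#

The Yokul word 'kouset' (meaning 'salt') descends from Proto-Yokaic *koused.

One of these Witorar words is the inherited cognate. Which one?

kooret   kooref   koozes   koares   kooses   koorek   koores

koores

Witorar: *koused > koured > kourez > koorez > koores  (by rhotacism, unconditioned shift, vowel merger, final devoicing)
The other candidates each miss or misapply at least one Witorar change.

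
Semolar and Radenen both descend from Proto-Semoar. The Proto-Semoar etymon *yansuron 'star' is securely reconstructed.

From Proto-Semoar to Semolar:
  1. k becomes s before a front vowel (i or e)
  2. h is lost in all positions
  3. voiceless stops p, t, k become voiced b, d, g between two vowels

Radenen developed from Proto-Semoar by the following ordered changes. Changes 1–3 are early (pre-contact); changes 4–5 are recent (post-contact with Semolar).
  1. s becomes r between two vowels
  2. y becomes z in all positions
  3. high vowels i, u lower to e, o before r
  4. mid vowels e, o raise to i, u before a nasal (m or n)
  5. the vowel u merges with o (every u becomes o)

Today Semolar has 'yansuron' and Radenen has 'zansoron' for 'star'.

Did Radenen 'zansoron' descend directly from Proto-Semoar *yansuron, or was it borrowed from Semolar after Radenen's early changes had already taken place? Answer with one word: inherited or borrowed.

inherited

If inherited, *yansuron would pass through all of Radenen's changes:
Radenen: *yansuron
  yansuron (rule 1 does not apply)
  yansuron → zansuron   [unconditioned shift]
  zansuron → zansoron   [pre-rhotic lowering]
  zansoron → zansorun   [pre-nasal raising]
  zansorun → zansoron   [vowel merger]
  giving Radenen zansoron.
If borrowed from Semolar 'yansuron' after the early changes, it would undergo only the recent ones:
  rule 4 (pre-nasal raising): yansuron → yansurun
  rule 5 (vowel merger): yansurun → yansoron
  ⇒ as a loan: yansoron
Radenen 'zansoron' matches the inherited outcome exactly, so it is an inherited cognate, not a loan.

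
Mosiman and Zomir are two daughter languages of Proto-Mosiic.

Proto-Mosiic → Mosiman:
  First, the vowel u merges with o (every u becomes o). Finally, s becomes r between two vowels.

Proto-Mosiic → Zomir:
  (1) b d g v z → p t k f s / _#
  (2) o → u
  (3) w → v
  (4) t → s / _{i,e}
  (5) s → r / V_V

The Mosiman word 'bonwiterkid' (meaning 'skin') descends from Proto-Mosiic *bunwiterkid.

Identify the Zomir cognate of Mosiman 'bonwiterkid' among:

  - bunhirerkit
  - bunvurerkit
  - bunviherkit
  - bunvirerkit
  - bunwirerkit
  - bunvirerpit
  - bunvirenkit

Zomir: *bunwiterkid
  bunwiterkid → bunwiterkit   [final devoicing]
  bunwiterkit (rule 2 does not apply)
  bunwiterkit → bunviterkit   [unconditioned shift]
  bunviterkit → bunviserkit   [palatalisation]
  bunviserkit → bunvirerkit   [rhotacism]
  giving Zomir bunvirerkit.

bunvirerkit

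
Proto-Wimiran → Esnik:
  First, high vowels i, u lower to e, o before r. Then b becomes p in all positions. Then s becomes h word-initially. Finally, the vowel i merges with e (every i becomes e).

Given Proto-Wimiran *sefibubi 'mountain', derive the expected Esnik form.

Esnik: start from *sefibubi.
  rule 1: no change — sefibubi
  rule 2 (unconditioned shift): sefibubi → sefipupi
  rule 3 (debuccalisation): sefipupi → hefipupi
  rule 4 (vowel merger): hefipupi → hefepupe
  ⇒ Esnik hefepupe

hefepupe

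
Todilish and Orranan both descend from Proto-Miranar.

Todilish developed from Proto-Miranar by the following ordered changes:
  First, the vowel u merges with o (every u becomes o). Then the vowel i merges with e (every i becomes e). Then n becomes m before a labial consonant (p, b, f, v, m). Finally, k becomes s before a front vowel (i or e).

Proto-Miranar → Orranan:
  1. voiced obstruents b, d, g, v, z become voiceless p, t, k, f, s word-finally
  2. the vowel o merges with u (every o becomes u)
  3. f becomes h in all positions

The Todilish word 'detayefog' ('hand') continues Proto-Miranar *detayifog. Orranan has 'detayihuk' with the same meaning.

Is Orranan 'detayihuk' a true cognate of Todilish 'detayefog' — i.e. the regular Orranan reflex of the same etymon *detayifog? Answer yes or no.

Derive the expected Orranan reflex of *detayifog:
Orranan: start from *detayifog.
  rule 1 (final devoicing): detayifog → detayifok
  rule 2 (vowel merger): detayifok → detayifuk
  rule 3 (unconditioned shift): detayifuk → detayihuk
  ⇒ Orranan detayihuk
Orranan 'detayihuk' matches the regular reflex exactly, so the pair is cognate.

yes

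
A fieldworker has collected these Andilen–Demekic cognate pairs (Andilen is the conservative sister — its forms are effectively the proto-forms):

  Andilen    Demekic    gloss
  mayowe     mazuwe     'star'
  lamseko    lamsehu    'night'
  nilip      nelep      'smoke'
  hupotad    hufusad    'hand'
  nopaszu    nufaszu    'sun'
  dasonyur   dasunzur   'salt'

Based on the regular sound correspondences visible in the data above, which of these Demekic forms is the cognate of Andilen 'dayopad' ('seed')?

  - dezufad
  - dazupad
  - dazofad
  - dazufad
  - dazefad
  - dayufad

dazufad

mayowe ~ mazuwe — Andilen y corresponds to Demekic z between vowels (before a back vowel).
nopaszu ~ nufaszu — Andilen o corresponds to Demekic u after a consonant, before a labial obstruent.
nopaszu ~ nufaszu — Andilen p corresponds to Demekic f between vowels (before a back vowel).
Applying these to Andilen 'dayopad':
  dayopad → dazopad   (y→z between vowels (before a back vowel))
  dazopad → dazupad   (o→u after a consonant, before a labial obstruent)
  dazupad → dazufad   (p→f between vowels (before a back vowel))
So the Demekic cognate is 'dazufad'.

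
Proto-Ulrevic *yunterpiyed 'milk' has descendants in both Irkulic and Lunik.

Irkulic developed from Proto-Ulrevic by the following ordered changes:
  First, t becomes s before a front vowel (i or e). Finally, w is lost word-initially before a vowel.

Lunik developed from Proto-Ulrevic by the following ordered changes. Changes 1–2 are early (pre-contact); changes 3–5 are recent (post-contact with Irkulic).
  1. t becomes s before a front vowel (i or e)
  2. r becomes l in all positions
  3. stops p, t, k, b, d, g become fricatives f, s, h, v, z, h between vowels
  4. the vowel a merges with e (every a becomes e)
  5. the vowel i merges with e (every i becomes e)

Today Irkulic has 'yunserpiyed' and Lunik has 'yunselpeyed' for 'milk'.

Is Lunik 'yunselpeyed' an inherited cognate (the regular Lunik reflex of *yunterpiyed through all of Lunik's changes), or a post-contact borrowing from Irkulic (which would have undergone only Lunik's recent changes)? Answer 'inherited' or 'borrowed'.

inherited

If inherited, *yunterpiyed would pass through all of Lunik's changes:
Lunik: *yunterpiyed
  yunterpiyed → yunserpiyed   [palatalisation]
  yunserpiyed → yunselpiyed   [unconditioned shift]
  yunselpiyed (rule 3 does not apply)
  yunselpiyed (rule 4 does not apply)
  yunselpiyed → yunselpeyed   [vowel merger]
  giving Lunik yunselpeyed.
If borrowed from Irkulic 'yunserpiyed' after the early changes, it would undergo only the recent ones:
  rule 3 (intervocalic lenition): no change (yunserpiyed)
  rule 4 (vowel merger): no change (yunserpiyed)
  rule 5 (vowel merger): yunserpiyed → yunserpeyed
  ⇒ as a loan: yunserpeyed
Lunik 'yunselpeyed' matches the inherited outcome exactly, so it is an inherited cognate, not a loan.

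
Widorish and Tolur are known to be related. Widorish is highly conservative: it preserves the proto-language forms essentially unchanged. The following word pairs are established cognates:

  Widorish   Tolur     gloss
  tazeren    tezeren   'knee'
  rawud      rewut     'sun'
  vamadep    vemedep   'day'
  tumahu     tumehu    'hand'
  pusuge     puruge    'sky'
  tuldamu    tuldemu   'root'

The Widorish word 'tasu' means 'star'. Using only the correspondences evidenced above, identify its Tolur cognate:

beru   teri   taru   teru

tazeren ~ tezeren, rawud ~ rewut — Widorish a corresponds to Tolur e after a consonant, before a consonant other than r, m, n, p, b, f, v.
pusuge ~ puruge — Widorish s corresponds to Tolur r between vowels (before a back vowel).
Applying these to Widorish 'tasu':
  tasu → tesu   (a→e after a consonant, before a consonant other than r, m, n, p, b, f, v)
  tesu → teru   (s→r between vowels (before a back vowel))
So the Tolur cognate is 'teru'.

teru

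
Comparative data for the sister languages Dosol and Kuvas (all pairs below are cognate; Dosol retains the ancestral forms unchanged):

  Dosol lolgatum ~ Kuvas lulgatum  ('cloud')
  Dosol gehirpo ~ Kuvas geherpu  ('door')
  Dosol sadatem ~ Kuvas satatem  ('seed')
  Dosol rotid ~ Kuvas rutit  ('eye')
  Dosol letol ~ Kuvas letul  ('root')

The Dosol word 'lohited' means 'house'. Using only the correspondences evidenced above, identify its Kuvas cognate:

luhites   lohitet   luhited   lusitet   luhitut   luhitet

luhitet

lolgatum ~ lulgatum, rotid ~ rutit — Dosol o corresponds to Kuvas u after a consonant, before a consonant other than r, m, n, p, b, f, v.
rotid ~ rutit — Dosol d corresponds to Kuvas t word-finally.
Applying these to Dosol 'lohited':
  lohited → luhited   (o→u after a consonant, before a consonant other than r, m, n, p, b, f, v)
  luhited → luhitet   (d→t word-finally)
So the Kuvas cognate is 'luhitet'.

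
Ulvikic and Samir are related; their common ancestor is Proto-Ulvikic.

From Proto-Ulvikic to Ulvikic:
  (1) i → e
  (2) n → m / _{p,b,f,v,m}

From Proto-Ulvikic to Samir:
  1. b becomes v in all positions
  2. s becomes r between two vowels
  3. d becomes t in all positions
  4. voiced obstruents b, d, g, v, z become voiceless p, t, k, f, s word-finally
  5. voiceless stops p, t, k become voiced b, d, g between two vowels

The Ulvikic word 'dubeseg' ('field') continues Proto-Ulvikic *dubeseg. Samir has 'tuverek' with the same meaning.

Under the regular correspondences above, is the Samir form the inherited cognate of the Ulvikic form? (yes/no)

yes

Derive the expected Samir reflex of *dubeseg:
Samir: *dubeseg > duveseg > duvereg > tuvereg > tuverek  (by unconditioned shift, rhotacism, unconditioned shift, final devoicing)
Samir 'tuverek' matches the regular reflex exactly, so the pair is cognate.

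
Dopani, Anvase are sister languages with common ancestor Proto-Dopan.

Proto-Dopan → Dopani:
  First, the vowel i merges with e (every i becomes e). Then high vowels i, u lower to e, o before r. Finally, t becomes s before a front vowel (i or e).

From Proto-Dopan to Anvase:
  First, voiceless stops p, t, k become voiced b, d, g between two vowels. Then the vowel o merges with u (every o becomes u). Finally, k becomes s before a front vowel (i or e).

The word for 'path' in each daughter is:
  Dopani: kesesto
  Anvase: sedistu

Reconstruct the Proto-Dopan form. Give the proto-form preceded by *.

*ketisto

Position 7: Dopani has o, Anvase has u. Taking the neighbouring segments as reconstructed: Dopani o can only go back to *o; Anvase u could go back to *o or *u — the one source consistent with every daughter is *o.
Position 1: Dopani has k, Anvase has s. Dopani preserves k here (none of its changes turn any other segment into k), so the proto-segment is *k.
This points to *ketisto. Verify forward in each daughter:
Dopani: start from *ketisto.
  rule 1 (vowel merger): ketisto → ketesto
  rule 2: no change — ketesto
  rule 3 (palatalisation): ketesto → kesesto
  ⇒ Dopani kesesto
Anvase: *ketisto
  ketisto → kedisto   [intervocalic voicing]
  kedisto → kedistu   [vowel merger]
  kedistu → sedistu   [palatalisation]
  giving Anvase sedistu.
No other proto-form is consistent with every reflex, so the reconstruction is *ketisto.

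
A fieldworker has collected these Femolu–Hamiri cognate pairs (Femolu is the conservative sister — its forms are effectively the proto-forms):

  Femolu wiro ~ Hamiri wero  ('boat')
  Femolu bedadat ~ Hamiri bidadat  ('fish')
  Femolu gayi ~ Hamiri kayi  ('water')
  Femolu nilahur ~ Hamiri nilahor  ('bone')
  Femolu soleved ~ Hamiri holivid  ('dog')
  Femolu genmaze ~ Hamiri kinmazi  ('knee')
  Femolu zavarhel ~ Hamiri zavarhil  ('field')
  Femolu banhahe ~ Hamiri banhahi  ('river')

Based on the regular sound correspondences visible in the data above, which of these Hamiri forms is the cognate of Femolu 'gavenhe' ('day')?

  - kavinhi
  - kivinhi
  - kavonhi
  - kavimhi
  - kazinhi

kavinhi

gayi ~ kayi — Femolu g corresponds to Hamiri k word-initially before a back vowel.
genmaze ~ kinmazi — Femolu e corresponds to Hamiri i after a consonant, before a nasal.
genmaze ~ kinmazi, banhahe ~ banhahi — Femolu e corresponds to Hamiri i word-finally.
Applying these to Femolu 'gavenhe':
  gavenhe → kavenhe   (g→k word-initially before a back vowel)
  kavenhe → kavinhe   (e→i after a consonant, before a nasal)
  kavinhe → kavinhi   (e→i word-finally)
So the Hamiri cognate is 'kavinhi'.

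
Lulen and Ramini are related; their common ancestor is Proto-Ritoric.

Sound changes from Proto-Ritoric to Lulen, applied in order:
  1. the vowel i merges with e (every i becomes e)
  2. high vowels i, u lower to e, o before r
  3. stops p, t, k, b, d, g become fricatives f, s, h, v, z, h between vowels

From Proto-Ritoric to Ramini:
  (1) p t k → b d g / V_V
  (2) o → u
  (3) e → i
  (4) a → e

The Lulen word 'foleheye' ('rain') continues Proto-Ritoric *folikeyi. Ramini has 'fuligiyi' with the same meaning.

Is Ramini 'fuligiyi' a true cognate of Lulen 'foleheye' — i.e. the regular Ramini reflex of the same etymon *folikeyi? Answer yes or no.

yes

Derive the expected Ramini reflex of *folikeyi:
Ramini: *folikeyi
  folikeyi → foligeyi   [intervocalic voicing]
  foligeyi → fuligeyi   [vowel merger]
  fuligeyi → fuligiyi   [vowel merger]
  fuligiyi (rule 4 does not apply)
  giving Ramini fuligiyi.
Ramini 'fuligiyi' matches the regular reflex exactly, so the pair is cognate.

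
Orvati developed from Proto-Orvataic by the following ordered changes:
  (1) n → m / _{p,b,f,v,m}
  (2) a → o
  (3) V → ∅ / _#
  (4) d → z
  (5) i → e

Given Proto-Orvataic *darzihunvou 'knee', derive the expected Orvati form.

zorzehumvo

Orvati: *darzihunvou
  darzihunvou → darzihumvou   [nasal place assimilation]
  darzihumvou → dorzihumvou   [vowel merger]
  dorzihumvou → dorzihumvo   [apocope]
  dorzihumvo → zorzihumvo   [unconditioned shift]
  zorzihumvo → zorzehumvo   [vowel merger]
  giving Orvati zorzehumvo.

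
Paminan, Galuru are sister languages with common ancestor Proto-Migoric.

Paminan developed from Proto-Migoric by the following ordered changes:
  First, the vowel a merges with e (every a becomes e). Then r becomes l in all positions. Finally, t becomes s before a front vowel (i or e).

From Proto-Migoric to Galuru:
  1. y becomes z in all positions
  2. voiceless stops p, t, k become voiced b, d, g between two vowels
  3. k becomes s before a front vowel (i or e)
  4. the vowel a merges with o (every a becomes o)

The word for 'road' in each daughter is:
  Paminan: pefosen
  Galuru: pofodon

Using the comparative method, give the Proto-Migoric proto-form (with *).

*pafotan

Position 6: Paminan has e, Galuru has o. Taking the neighbouring segments as reconstructed: Paminan e could go back to *a or *e; Galuru o could go back to *a or *o — the one source consistent with every daughter is *a.
Position 5: Paminan has s, Galuru has d. Taking the neighbouring segments as reconstructed: Paminan s could go back to *t or *s; Galuru d could go back to *t or *d — the one source consistent with every daughter is *t.
Position 2: Paminan has e, Galuru has o. Taking the neighbouring segments as reconstructed: Paminan e could go back to *a or *e; Galuru o could go back to *a or *o — the one source consistent with every daughter is *a.
This points to *pafotan. Verify forward in each daughter:
Paminan: *pafotan
  pafotan → pefoten   [vowel merger]
  pefoten (rule 2 does not apply)
  pefoten → pefosen   [palatalisation]
  giving Paminan pefosen.
Galuru: *pafotan
  pafotan (rule 1 does not apply)
  pafotan → pafodan   [intervocalic voicing]
  pafodan (rule 3 does not apply)
  pafodan → pofodon   [vowel merger]
  giving Galuru pofodon.
Only *pafotan yields all of Paminan pefosen, Galuru pofodon.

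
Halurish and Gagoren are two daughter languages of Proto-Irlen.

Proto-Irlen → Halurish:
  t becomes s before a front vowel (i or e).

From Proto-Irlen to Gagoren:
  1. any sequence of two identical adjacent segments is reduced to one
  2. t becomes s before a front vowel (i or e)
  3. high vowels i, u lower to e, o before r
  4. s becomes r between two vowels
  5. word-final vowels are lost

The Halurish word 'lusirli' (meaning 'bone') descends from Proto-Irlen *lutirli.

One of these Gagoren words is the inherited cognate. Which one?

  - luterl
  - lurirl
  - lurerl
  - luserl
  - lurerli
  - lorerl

lurerl

Gagoren: start from *lutirli.
  rule 1: no change — lutirli
  rule 2 (palatalisation): lutirli → lusirli
  rule 3 (pre-rhotic lowering): lusirli → luserli
  rule 4 (rhotacism): luserli → lurerli
  rule 5 (apocope): lurerli → lurerl
  ⇒ Gagoren lurerl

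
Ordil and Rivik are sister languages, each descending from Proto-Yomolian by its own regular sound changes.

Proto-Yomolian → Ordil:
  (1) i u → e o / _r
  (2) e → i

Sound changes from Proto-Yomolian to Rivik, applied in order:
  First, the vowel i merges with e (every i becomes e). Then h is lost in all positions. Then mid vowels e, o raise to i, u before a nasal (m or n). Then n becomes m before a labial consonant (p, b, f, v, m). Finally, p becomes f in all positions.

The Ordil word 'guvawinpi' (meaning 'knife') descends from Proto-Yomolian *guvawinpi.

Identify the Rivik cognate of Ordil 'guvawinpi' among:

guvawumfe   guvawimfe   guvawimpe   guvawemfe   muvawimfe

guvawimfe

Rivik: start from *guvawinpi.
  rule 1 (vowel merger): guvawinpi → guvawenpe
  rule 2: no change — guvawenpe
  rule 3 (pre-nasal raising): guvawenpe → guvawinpe
  rule 4 (nasal place assimilation): guvawinpe → guvawimpe
  rule 5 (unconditioned shift): guvawimpe → guvawimfe
  ⇒ Rivik guvawimfe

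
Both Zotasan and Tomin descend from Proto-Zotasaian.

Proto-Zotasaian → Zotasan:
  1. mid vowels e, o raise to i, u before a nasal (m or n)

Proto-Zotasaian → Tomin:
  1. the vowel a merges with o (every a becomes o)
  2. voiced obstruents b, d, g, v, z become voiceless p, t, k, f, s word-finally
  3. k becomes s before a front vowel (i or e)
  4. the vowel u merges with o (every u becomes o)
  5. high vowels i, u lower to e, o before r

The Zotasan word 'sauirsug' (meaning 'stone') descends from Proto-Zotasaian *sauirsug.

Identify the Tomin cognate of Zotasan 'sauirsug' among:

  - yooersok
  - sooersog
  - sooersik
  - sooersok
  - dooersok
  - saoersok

sooersok

Tomin: *sauirsug
  sauirsug → souirsug   [vowel merger]
  souirsug → souirsuk   [final devoicing]
  souirsuk (rule 3 does not apply)
  souirsuk → sooirsok   [vowel merger]
  sooirsok → sooersok   [pre-rhotic lowering]
  giving Tomin sooersok.
The other candidates each miss or misapply at least one Tomin change.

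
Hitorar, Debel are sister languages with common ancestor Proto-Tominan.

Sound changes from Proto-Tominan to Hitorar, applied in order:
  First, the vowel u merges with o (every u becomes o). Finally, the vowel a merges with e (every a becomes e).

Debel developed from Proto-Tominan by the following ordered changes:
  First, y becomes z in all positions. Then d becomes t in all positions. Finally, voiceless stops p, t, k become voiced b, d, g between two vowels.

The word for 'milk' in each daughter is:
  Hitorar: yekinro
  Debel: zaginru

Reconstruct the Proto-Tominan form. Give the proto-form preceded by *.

Position 1: Hitorar has y, Debel has z. Hitorar preserves y here (none of its changes turn any other segment into y), so the proto-segment is *y.
Position 3: Hitorar has k, Debel has g. Hitorar preserves k here (none of its changes turn any other segment into k), so the proto-segment is *k.
Position 2: Hitorar has e, Debel has a. Debel preserves a here (none of its changes turn any other segment into a), so the proto-segment is *a.
Continuing position by position gives *yakinru; check it forward:
Hitorar: start from *yakinru.
  rule 1 (vowel merger): yakinru → yakinro
  rule 2 (vowel merger): yakinro → yekinro
  ⇒ Hitorar yekinro
Debel: *yakinru > zakinru > zaginru  (by unconditioned shift, intervocalic voicing)
No other proto-form is consistent with every reflex, so the reconstruction is *yakinru.

*yakinru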